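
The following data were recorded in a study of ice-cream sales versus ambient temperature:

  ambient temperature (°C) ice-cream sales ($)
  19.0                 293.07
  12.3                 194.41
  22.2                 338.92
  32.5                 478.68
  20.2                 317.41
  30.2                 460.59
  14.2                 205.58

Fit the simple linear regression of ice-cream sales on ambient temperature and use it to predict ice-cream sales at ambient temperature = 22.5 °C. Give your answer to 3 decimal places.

n = 7, Σx = 150.6, Σy = 2288.66, Σxy = 54281.433, Σx² = 3583.1
Sxx = Σx² − (Σx)²/n = 3583.1 − 3240.051429 = 343.048571
Sxy = Σxy − (Σx)(Σy)/n = 54281.433 − 49238.885143 = 5042.547857
b = Sxy/Sxx = 5042.547857/343.048571 = 14.699224
a = ȳ − b·x̄ = 326.951429 − 14.699224·21.514286 = 10.708120
ŷ(22.5) = a + b·22.5 = 10.708120 + 14.699224·22.5 = 341.440664

341.441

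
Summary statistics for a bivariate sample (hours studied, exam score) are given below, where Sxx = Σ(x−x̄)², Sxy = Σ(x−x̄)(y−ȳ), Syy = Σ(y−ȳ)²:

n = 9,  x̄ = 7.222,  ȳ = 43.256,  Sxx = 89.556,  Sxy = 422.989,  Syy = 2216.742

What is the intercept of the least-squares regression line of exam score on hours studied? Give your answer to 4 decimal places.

b = Sxy/Sxx = 422.989/89.556 = 4.723179
a = ȳ − b·x̄ = 43.256 − 4.723179·7.222 = 9.145203

9.1452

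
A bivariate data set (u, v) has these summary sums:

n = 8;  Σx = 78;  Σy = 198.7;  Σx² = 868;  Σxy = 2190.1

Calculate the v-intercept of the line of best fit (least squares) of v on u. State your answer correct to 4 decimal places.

1.9114

Sxx = Σx² − (Σx)²/n = 868 − 760.5 = 107.5
Sxy = Σxy − (Σx)(Σy)/n = 2190.1 − 1937.325 = 252.775
b = Sxy/Sxx = 252.775/107.5 = 2.351395
a = ȳ − b·x̄ = 24.8375 − 2.351395·9.75 = 1.911395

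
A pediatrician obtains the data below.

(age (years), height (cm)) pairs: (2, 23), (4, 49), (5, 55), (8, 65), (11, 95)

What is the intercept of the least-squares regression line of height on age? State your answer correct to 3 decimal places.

14.200

n = 5, Σx = 30, Σy = 287, Σxy = 2082, Σx² = 230
Sxx = Σx² − (Σx)²/n = 230 − 180 = 50
Sxy = Σxy − (Σx)(Σy)/n = 2082 − 1722 = 360
b = Sxy/Sxx = 360/50 = 7.2
a = ȳ − b·x̄ = 57.4 − 7.2·6 = 14.2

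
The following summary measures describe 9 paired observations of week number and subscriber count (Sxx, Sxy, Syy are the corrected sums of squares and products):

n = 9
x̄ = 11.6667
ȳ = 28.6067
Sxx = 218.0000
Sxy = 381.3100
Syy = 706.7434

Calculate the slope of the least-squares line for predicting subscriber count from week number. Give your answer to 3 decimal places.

1.749

b = Sxy/Sxx = 381.31/218 = 1.749128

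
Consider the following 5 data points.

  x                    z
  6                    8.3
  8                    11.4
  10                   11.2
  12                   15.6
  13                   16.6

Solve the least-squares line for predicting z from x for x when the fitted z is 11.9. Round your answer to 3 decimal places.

9.172

n = 5, Σx = 49, Σy = 63.1, Σxy = 656, Σx² = 513
Sxx = Σx² − (Σx)²/n = 513 − 480.2 = 32.8
Sxy = Σxy − (Σx)(Σy)/n = 656 − 618.38 = 37.62
b = Sxy/Sxx = 37.62/32.8 = 1.146951
a = ȳ − b·x̄ = 12.62 − 1.146951·9.8 = 1.379878
Set a + b·x = 11.9: x = (11.9 − 1.379878) / 1.146951 = 9.172249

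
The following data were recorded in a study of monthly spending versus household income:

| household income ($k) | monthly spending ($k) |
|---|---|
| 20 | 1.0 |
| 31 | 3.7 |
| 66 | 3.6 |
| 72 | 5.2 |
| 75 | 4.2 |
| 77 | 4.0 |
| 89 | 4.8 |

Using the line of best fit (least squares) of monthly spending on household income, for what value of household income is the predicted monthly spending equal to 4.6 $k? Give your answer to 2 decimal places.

80.51

n = 7, Σx = 430, Σy = 26.5, Σxy = 1796.9, Σx² = 30376
Sxx = Σx² − (Σx)²/n = 30376 − 26414.285714 = 3961.714286
Sxy = Σxy − (Σx)(Σy)/n = 1796.9 − 1627.857143 = 169.042857
b = Sxy/Sxx = 169.042857/3961.714286 = 0.042669
a = ȳ − b·x̄ = 3.785714 − 0.042669·61.428571 = 1.164611
Set a + b·x = 4.6: x = (4.6 − 1.164611) / 0.042669 = 80.512296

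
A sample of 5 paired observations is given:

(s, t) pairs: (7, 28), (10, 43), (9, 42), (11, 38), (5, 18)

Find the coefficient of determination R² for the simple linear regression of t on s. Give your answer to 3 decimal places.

n = 5, Σx = 42, Σy = 169, Σxy = 1512, Σx² = 376, Σy² = 6165
Sxx = Σx² − (Σx)²/n = 376 − 352.8 = 23.2
Sxy = Σxy − (Σx)(Σy)/n = 1512 − 1419.6 = 92.4
Syy = Σy² − (Σy)²/n = 6165 − 5712.2 = 452.8
R² = Sxy²/(Sxx·Syy) = (92.4)²/(23.2·452.8) = 0.812736

0.813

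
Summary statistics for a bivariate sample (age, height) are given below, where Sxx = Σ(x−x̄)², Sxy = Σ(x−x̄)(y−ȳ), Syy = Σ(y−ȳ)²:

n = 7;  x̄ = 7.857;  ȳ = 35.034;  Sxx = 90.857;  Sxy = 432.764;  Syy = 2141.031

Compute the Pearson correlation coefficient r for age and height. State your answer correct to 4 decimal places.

r = Sxy/√(Sxx·Syy) = 432.764/√(194527.653567) = 432.764/441.052892 = 0.981207

0.9812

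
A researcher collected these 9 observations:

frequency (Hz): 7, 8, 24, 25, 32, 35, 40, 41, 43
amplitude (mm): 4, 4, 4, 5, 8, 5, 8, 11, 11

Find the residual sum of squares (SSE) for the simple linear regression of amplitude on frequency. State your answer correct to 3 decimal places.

n = 9, Σx = 255, Σy = 60, Σxy = 1956, Σx² = 8693, Σy² = 468
Sxx = Σx² − (Σx)²/n = 8693 − 7225 = 1468
Sxy = Σxy − (Σx)(Σy)/n = 1956 − 1700 = 256
Syy = Σy² − (Σy)²/n = 468 − 400 = 68
b = Sxy/Sxx = 256/1468 = 0.174387
SSE = Syy − b·Sxy = 68 − 0.174387·256 = 23.356948

23.357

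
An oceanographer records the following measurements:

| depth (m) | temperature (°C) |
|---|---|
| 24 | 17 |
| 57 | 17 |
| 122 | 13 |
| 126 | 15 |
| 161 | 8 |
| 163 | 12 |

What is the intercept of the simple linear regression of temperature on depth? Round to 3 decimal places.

n = 6, Σx = 653, Σy = 82, Σxy = 8097, Σx² = 87075
Sxx = Σx² − (Σx)²/n = 87075 − 71068.166667 = 16006.833333
Sxy = Σxy − (Σx)(Σy)/n = 8097 − 8924.333333 = -827.333333
b = Sxy/Sxx = -827.333333/16006.833333 = -0.051686
a = ȳ − b·x̄ = 13.666667 − (-0.051686)·108.833333 = 19.291855

19.292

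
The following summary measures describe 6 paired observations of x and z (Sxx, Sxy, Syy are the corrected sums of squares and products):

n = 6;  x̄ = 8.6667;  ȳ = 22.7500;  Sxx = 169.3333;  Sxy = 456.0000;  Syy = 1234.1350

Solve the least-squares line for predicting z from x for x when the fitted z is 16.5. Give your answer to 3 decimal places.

b = Sxy/Sxx = 456/169.3333 = 2.692914
a = ȳ − b·x̄ = 22.75 − 2.692914·8.6667 = -0.588677
Set a + b·x = 16.5: x = (16.5 − (-0.588677)) / 2.692914 = 6.345794

6.346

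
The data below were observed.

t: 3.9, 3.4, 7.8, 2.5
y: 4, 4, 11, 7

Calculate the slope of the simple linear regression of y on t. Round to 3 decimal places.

1.102

n = 4, Σx = 17.6, Σy = 26, Σxy = 132.5, Σx² = 93.86
Sxx = Σx² − (Σx)²/n = 93.86 − 77.44 = 16.42
Sxy = Σxy − (Σx)(Σy)/n = 132.5 − 114.4 = 18.1
b = Sxy/Sxx = 18.1/16.42 = 1.102314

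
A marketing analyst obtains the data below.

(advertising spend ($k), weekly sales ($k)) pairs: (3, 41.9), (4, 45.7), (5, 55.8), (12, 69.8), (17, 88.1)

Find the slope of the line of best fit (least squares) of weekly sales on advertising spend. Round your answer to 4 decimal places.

n = 5, Σx = 41, Σy = 301.3, Σxy = 2922.8, Σx² = 483
Sxx = Σx² − (Σx)²/n = 483 − 336.2 = 146.8
Sxy = Σxy − (Σx)(Σy)/n = 2922.8 − 2470.66 = 452.14
b = Sxy/Sxx = 452.14/146.8 = 3.079973

3.0800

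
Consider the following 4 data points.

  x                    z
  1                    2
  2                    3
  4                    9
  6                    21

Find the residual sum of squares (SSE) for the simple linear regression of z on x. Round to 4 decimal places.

n = 4, Σx = 13, Σy = 35, Σxy = 170, Σx² = 57, Σy² = 535
Sxx = Σx² − (Σx)²/n = 57 − 42.25 = 14.75
Sxy = Σxy − (Σx)(Σy)/n = 170 − 113.75 = 56.25
Syy = Σy² − (Σy)²/n = 535 − 306.25 = 228.75
b = Sxy/Sxx = 56.25/14.75 = 3.813559
SSE = Syy − b·Sxy = 228.75 − 3.813559·56.25 = 14.237288

14.2373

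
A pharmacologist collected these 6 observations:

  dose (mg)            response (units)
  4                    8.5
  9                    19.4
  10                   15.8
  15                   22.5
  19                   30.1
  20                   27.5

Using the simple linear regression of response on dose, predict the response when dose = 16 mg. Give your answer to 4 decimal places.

24.4891

n = 6, Σx = 77, Σy = 123.8, Σxy = 1826, Σx² = 1183
Sxx = Σx² − (Σx)²/n = 1183 − 988.166667 = 194.833333
Sxy = Σxy − (Σx)(Σy)/n = 1826 − 1588.766667 = 237.233333
b = Sxy/Sxx = 237.233333/194.833333 = 1.217622
a = ȳ − b·x̄ = 20.633333 − 1.217622·12.833333 = 5.007186
ŷ(16) = a + b·16 = 5.007186 + 1.217622·16 = 24.489136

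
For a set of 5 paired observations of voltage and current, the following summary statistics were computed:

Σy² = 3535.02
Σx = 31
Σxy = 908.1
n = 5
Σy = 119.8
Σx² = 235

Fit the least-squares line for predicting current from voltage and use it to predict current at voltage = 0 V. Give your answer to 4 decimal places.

Sxx = Σx² − (Σx)²/n = 235 − 192.2 = 42.8
Sxy = Σxy − (Σx)(Σy)/n = 908.1 − 742.76 = 165.34
b = Sxy/Sxx = 165.34/42.8 = 3.863084
a = ȳ − b·x̄ = 23.96 − 3.863084·6.2 = 0.008879
ŷ(0) = a + b·0 = 0.008879 + 3.863084·0 = 0.008879

0.0089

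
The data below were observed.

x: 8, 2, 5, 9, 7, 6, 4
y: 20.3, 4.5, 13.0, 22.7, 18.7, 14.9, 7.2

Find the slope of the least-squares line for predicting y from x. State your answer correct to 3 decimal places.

n = 7, Σx = 41, Σy = 101.3, Σxy = 689.8, Σx² = 275
Sxx = Σx² − (Σx)²/n = 275 − 240.142857 = 34.857143
Sxy = Σxy − (Σx)(Σy)/n = 689.8 − 593.328571 = 96.471429
b = Sxy/Sxx = 96.471429/34.857143 = 2.767623

2.768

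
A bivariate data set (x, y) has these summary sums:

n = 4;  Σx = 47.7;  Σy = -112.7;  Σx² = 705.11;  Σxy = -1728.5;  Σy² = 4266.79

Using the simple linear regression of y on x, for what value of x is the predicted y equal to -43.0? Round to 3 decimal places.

17.179

Sxx = Σx² − (Σx)²/n = 705.11 − 568.8225 = 136.2875
Sxy = Σxy − (Σx)(Σy)/n = -1728.5 − (-1343.9475) = -384.5525
b = Sxy/Sxx = -384.5525/136.2875 = -2.821627
a = ȳ − b·x̄ = -28.175 − (-2.821627)·11.925 = 5.472903
Set a + b·x = -43.0: x = (-43.0 − 5.472903) / (-2.821627) = 17.179061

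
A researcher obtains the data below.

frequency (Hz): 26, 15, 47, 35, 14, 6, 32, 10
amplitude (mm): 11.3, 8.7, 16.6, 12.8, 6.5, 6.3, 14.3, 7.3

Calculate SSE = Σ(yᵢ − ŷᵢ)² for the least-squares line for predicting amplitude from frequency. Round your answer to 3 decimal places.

5.681

n = 8, Σx = 185, Σy = 83.8, Σxy = 2311.9, Σx² = 5691, Σy² = 982.5
Sxx = Σx² − (Σx)²/n = 5691 − 4278.125 = 1412.875
Sxy = Σxy − (Σx)(Σy)/n = 2311.9 − 1937.875 = 374.025
Syy = Σy² − (Σy)²/n = 982.5 − 877.805 = 104.695
b = Sxy/Sxx = 374.025/1412.875 = 0.264726
SSE = Syy − b·Sxy = 104.695 − 0.264726·374.025 = 5.680791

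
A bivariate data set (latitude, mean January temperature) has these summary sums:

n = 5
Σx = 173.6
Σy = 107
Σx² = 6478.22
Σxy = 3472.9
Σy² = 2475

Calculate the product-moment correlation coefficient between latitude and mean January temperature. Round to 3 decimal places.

-0.838

Sxx = Σx² − (Σx)²/n = 6478.22 − 6027.392 = 450.828
Sxy = Σxy − (Σx)(Σy)/n = 3472.9 − 3715.04 = -242.14
Syy = Σy² − (Σy)²/n = 2475 − 2289.8 = 185.2
r = Sxy/√(Sxx·Syy) = -242.14/√(83493.3456) = -242.14/288.952151 = -0.837993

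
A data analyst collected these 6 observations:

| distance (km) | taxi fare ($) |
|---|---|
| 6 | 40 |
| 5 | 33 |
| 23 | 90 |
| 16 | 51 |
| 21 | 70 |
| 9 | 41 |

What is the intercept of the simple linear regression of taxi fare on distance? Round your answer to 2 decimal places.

n = 6, Σx = 80, Σy = 325, Σxy = 5130, Σx² = 1368
Sxx = Σx² − (Σx)²/n = 1368 − 1066.666667 = 301.333333
Sxy = Σxy − (Σx)(Σy)/n = 5130 − 4333.333333 = 796.666667
b = Sxy/Sxx = 796.666667/301.333333 = 2.643805
a = ȳ − b·x̄ = 54.166667 − 2.643805·13.333333 = 18.915929

18.92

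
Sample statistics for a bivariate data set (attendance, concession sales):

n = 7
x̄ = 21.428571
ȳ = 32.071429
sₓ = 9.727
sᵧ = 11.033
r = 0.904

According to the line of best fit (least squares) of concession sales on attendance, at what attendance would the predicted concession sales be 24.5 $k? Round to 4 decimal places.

b = r · sᵧ/sₓ = 0.904 · 11.033/9.727 = 1.025376
a = ȳ − b·x̄ = 32.071429 − 1.025376·21.428571 = 10.099087
Set a + b·x = 24.5: x = (24.5 − 10.099087) / 1.025376 = 14.044519

14.0445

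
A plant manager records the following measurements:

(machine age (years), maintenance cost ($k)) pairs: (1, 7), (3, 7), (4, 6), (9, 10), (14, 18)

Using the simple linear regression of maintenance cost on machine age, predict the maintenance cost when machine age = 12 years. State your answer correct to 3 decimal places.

14.646

n = 5, Σx = 31, Σy = 48, Σxy = 394, Σx² = 303
Sxx = Σx² − (Σx)²/n = 303 − 192.2 = 110.8
Sxy = Σxy − (Σx)(Σy)/n = 394 − 297.6 = 96.4
b = Sxy/Sxx = 96.4/110.8 = 0.870036
a = ȳ − b·x̄ = 9.6 − 0.870036·6.2 = 4.205776
ŷ(12) = a + b·12 = 4.205776 + 0.870036·12 = 14.646209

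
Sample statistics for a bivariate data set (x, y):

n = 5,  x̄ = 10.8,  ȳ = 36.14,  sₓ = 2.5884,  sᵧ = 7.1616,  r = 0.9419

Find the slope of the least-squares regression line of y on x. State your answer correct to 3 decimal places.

2.606

b = r · sᵧ/sₓ = 0.9419 · 7.1616/2.5884 = 2.606054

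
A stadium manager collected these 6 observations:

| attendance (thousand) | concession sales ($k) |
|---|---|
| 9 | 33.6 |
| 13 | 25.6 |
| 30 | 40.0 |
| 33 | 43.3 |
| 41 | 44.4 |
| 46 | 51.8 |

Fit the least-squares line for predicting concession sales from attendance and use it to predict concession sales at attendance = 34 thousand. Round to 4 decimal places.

n = 6, Σx = 172, Σy = 238.7, Σxy = 7467.3, Σx² = 6036
Sxx = Σx² − (Σx)²/n = 6036 − 4930.666667 = 1105.333333
Sxy = Σxy − (Σx)(Σy)/n = 7467.3 − 6842.733333 = 624.566667
b = Sxy/Sxx = 624.566667/1105.333333 = 0.565048
a = ȳ − b·x̄ = 39.783333 − 0.565048·28.666667 = 23.585283
ŷ(34) = a + b·34 = 23.585283 + 0.565048·34 = 42.796924

42.7969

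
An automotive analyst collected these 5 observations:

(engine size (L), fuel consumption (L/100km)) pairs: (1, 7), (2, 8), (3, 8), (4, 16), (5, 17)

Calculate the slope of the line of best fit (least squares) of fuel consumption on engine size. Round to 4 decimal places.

2.8000

n = 5, Σx = 15, Σy = 56, Σxy = 196, Σx² = 55
Sxx = Σx² − (Σx)²/n = 55 − 45 = 10
Sxy = Σxy − (Σx)(Σy)/n = 196 − 168 = 28
b = Sxy/Sxx = 28/10 = 2.8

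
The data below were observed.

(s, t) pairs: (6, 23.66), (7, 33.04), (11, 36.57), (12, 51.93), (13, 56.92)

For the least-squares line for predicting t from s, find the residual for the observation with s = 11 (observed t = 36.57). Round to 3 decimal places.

-8.736

n = 5, Σx = 49, Σy = 202.12, Σxy = 2138.63, Σx² = 519
Sxx = Σx² − (Σx)²/n = 519 − 480.2 = 38.8
Sxy = Σxy − (Σx)(Σy)/n = 2138.63 − 1980.776 = 157.854
b = Sxy/Sxx = 157.854/38.8 = 4.068402
a = ȳ − b·x̄ = 40.424 − 4.068402·9.8 = 0.553660
ŷ(11) = 0.553660 + 4.068402·11 = 45.306082
residual = y − ŷ = 36.57 − 45.306082 = -8.736082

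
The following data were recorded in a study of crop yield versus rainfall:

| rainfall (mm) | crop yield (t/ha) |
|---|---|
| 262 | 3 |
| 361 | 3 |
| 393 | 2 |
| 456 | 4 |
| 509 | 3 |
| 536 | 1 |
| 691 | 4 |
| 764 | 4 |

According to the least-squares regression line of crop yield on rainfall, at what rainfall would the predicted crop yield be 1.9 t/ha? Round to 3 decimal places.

n = 8, Σx = 3972, Σy = 24, Σxy = 12362, Σx² = 2168904
Sxx = Σx² − (Σx)²/n = 2168904 − 1972098 = 196806
Sxy = Σxy − (Σx)(Σy)/n = 12362 − 11916 = 446
b = Sxy/Sxx = 446/196806 = 0.002266
a = ȳ − b·x̄ = 3 − 0.002266·496.5 = 1.874836
Set a + b·x = 1.9: x = (1.9 − 1.874836) / 0.002266 = 11.104036

11.104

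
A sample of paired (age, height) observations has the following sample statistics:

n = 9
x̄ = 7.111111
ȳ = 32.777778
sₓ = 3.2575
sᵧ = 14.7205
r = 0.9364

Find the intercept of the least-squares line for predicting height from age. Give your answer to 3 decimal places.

2.687

b = r · sᵧ/sₓ = 0.9364 · 14.7205/3.2575 = 4.231551
a = ȳ − b·x̄ = 32.777778 − 4.231551·7.111111 = 2.686752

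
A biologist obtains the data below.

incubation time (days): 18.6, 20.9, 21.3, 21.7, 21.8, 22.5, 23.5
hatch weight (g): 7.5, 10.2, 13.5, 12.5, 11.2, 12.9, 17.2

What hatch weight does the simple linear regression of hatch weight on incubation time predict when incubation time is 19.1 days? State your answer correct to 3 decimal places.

7.885

n = 7, Σx = 150.3, Σy = 85, Σxy = 1850.09, Σx² = 3241.09
Sxx = Σx² − (Σx)²/n = 3241.09 − 3227.155714 = 13.934286
Sxy = Σxy − (Σx)(Σy)/n = 1850.09 − 1825.071429 = 25.018571
b = Sxy/Sxx = 25.018571/13.934286 = 1.795469
a = ȳ − b·x̄ = 12.142857 − 1.795469·21.471429 = -26.408417
ŷ(19.1) = a + b·19.1 = -26.408417 + 1.795469·19.1 = 7.885032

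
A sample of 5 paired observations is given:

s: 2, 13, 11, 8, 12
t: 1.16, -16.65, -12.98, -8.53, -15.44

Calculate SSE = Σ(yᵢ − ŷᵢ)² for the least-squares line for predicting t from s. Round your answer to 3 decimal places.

0.352

n = 5, Σx = 46, Σy = -52.44, Σxy = -610.43, Σx² = 502, Σy² = 758.203
Sxx = Σx² − (Σx)²/n = 502 − 423.2 = 78.8
Sxy = Σxy − (Σx)(Σy)/n = -610.43 − (-482.448) = -127.982
Syy = Σy² − (Σy)²/n = 758.203 − 549.99072 = 208.21228
b = Sxy/Sxx = -127.982/78.8 = -1.624137
SSE = Syy − b·Sxy = 208.21228 − (-1.624137)·(-127.982) = 0.351971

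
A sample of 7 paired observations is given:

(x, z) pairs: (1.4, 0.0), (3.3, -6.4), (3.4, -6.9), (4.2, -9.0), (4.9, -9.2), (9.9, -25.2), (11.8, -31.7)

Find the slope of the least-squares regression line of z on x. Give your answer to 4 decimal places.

-2.9809

n = 7, Σx = 38.9, Σy = -88.4, Σxy = -751, Σx² = 303.31
Sxx = Σx² − (Σx)²/n = 303.31 − 216.172857 = 87.137143
Sxy = Σxy − (Σx)(Σy)/n = -751 − (-491.251429) = -259.748571
b = Sxy/Sxx = -259.748571/87.137143 = -2.980917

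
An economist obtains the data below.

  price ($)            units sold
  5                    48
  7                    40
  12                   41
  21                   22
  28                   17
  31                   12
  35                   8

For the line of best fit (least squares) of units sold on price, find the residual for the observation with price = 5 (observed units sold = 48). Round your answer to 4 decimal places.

n = 7, Σx = 139, Σy = 188, Σxy = 2602, Σx² = 3629
Sxx = Σx² − (Σx)²/n = 3629 − 2760.142857 = 868.857143
Sxy = Σxy − (Σx)(Σy)/n = 2602 − 3733.142857 = -1131.142857
b = Sxy/Sxx = -1131.142857/868.857143 = -1.301874
a = ȳ − b·x̄ = 26.857143 − (-1.301874)·19.857143 = 52.708648
ŷ(5) = 52.708648 + (-1.301874)·5 = 46.199277
residual = y − ŷ = 48 − 46.199277 = 1.800723

1.8007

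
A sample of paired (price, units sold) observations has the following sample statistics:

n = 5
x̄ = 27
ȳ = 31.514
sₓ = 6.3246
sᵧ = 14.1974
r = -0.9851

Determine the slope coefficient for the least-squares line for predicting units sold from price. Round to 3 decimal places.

b = r · sᵧ/sₓ = -0.9851 · 14.1974/6.3246 = -2.211343

-2.211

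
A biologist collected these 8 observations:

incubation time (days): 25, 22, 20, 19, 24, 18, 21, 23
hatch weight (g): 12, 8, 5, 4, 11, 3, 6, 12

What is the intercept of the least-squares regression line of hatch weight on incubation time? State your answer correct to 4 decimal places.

-23.3452

n = 8, Σx = 172, Σy = 61, Σxy = 1372, Σx² = 3740
Sxx = Σx² − (Σx)²/n = 3740 − 3698 = 42
Sxy = Σxy − (Σx)(Σy)/n = 1372 − 1311.5 = 60.5
b = Sxy/Sxx = 60.5/42 = 1.440476
a = ȳ − b·x̄ = 7.625 − 1.440476·21.5 = -23.345238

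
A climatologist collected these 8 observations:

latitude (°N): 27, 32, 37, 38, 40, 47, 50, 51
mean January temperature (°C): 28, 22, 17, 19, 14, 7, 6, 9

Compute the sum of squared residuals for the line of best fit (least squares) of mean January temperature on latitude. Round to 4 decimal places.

24.0543

n = 8, Σx = 322, Σy = 122, Σxy = 4459, Σx² = 13476, Σy² = 2280
Sxx = Σx² − (Σx)²/n = 13476 − 12960.5 = 515.5
Sxy = Σxy − (Σx)(Σy)/n = 4459 − 4910.5 = -451.5
Syy = Σy² − (Σy)²/n = 2280 − 1860.5 = 419.5
b = Sxy/Sxx = -451.5/515.5 = -0.875849
SSE = Syy − b·Sxy = 419.5 − (-0.875849)·(-451.5) = 24.054316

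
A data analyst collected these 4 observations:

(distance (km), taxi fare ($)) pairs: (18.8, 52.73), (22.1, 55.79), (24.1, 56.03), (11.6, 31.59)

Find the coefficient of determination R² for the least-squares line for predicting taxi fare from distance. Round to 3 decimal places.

n = 4, Σx = 76.6, Σy = 196.14, Σxy = 3941.05, Σx² = 1557.22, Σy² = 10030.266
Sxx = Σx² − (Σx)²/n = 1557.22 − 1466.89 = 90.33
Sxy = Σxy − (Σx)(Σy)/n = 3941.05 − 3756.081 = 184.969
Syy = Σy² − (Σy)²/n = 10030.266 − 9617.7249 = 412.5411
R² = Sxy²/(Sxx·Syy) = (184.969)²/(90.33·412.5411) = 0.918118

0.918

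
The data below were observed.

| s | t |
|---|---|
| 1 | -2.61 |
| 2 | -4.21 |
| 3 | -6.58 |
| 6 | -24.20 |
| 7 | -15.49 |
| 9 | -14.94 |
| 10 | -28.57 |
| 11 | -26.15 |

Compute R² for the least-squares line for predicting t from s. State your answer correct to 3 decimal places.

0.781

n = 8, Σx = 49, Σy = -122.75, Σxy = -992.21, Σx² = 401, Σy² = 2616.6837
Sxx = Σx² − (Σx)²/n = 401 − 300.125 = 100.875
Sxy = Σxy − (Σx)(Σy)/n = -992.21 − (-751.84375) = -240.36625
Syy = Σy² − (Σy)²/n = 2616.6837 − 1883.445312 = 733.238388
R² = Sxy²/(Sxx·Syy) = (-240.36625)²/(100.875·733.238388) = 0.781121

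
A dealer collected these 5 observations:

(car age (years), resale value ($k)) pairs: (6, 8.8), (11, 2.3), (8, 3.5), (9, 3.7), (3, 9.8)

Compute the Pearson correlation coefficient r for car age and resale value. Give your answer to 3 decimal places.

n = 5, Σx = 37, Σy = 28.1, Σxy = 168.8, Σx² = 311, Σy² = 204.71
Sxx = Σx² − (Σx)²/n = 311 − 273.8 = 37.2
Sxy = Σxy − (Σx)(Σy)/n = 168.8 − 207.94 = -39.14
Syy = Σy² − (Σy)²/n = 204.71 − 157.922 = 46.788
r = Sxy/√(Sxx·Syy) = -39.14/√(1740.5136) = -39.14/41.719463 = -0.938171

-0.938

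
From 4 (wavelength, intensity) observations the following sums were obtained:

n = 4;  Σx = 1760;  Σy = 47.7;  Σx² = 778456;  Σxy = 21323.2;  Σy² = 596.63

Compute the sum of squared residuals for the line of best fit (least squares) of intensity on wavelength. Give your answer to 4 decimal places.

Sxx = Σx² − (Σx)²/n = 778456 − 774400 = 4056
Sxy = Σxy − (Σx)(Σy)/n = 21323.2 − 20988 = 335.2
Syy = Σy² − (Σy)²/n = 596.63 − 568.8225 = 27.8075
b = Sxy/Sxx = 335.2/4056 = 0.082643
SSE = Syy − b·Sxy = 27.8075 − 0.082643·335.2 = 0.105567

0.1056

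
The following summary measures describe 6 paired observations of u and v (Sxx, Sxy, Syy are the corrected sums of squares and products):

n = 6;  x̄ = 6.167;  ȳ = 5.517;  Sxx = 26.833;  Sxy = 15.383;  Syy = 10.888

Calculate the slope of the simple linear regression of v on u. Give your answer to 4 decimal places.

0.5733

b = Sxy/Sxx = 15.383/26.833 = 0.573287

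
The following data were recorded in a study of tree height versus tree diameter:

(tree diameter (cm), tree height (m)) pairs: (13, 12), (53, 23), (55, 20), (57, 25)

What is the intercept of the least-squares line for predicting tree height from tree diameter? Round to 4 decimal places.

n = 4, Σx = 178, Σy = 80, Σxy = 3900, Σx² = 9252
Sxx = Σx² − (Σx)²/n = 9252 − 7921 = 1331
Sxy = Σxy − (Σx)(Σy)/n = 3900 − 3560 = 340
b = Sxy/Sxx = 340/1331 = 0.255447
a = ȳ − b·x̄ = 20 − 0.255447·44.5 = 8.632607

8.6326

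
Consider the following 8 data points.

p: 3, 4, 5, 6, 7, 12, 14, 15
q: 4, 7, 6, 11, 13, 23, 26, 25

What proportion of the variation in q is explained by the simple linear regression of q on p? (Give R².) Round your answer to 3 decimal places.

0.974

n = 8, Σx = 66, Σy = 115, Σxy = 1242, Σx² = 700, Σy² = 2221
Sxx = Σx² − (Σx)²/n = 700 − 544.5 = 155.5
Sxy = Σxy − (Σx)(Σy)/n = 1242 − 948.75 = 293.25
Syy = Σy² − (Σy)²/n = 2221 − 1653.125 = 567.875
R² = Sxy²/(Sxx·Syy) = (293.25)²/(155.5·567.875) = 0.973852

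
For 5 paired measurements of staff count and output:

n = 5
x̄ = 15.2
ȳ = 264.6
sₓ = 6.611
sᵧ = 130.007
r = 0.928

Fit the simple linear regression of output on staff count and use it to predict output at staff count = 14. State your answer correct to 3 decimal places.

b = r · sᵧ/sₓ = 0.928 · 130.007/6.611 = 18.249357
a = ȳ − b·x̄ = 264.6 − 18.249357·15.2 = -12.790219
ŷ(14) = a + b·14 = -12.790219 + 18.249357·14 = 242.700772

242.701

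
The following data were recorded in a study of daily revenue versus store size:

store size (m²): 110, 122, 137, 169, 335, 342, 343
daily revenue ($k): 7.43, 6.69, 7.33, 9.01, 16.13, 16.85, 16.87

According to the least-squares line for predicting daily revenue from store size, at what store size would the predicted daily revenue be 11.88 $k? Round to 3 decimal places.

231.924

n = 7, Σx = 1558, Σy = 80.31, Σxy = 21113.04, Σx² = 421152
Sxx = Σx² − (Σx)²/n = 421152 − 346766.285714 = 74385.714286
Sxy = Σxy − (Σx)(Σy)/n = 21113.04 − 17874.711429 = 3238.328571
b = Sxy/Sxx = 3238.328571/74385.714286 = 0.043534
a = ȳ − b·x̄ = 11.472857 − 0.043534·222.571429 = 1.783370
Set a + b·x = 11.88: x = (11.88 − 1.783370) / 0.043534 = 231.923664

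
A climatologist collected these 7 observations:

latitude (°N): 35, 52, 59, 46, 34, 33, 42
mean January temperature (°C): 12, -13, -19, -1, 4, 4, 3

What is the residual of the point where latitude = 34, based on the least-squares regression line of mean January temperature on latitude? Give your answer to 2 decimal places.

n = 7, Σx = 301, Σy = -10, Σxy = -1029, Σx² = 13535
Sxx = Σx² − (Σx)²/n = 13535 − 12943 = 592
Sxy = Σxy − (Σx)(Σy)/n = -1029 − (-430) = -599
b = Sxy/Sxx = -599/592 = -1.011824
a = ȳ − b·x̄ = -1.428571 − (-1.011824)·43 = 42.079875
ŷ(34) = 42.079875 + (-1.011824)·34 = 7.677847
residual = y − ŷ = 4 − 7.677847 = -3.677847

-3.68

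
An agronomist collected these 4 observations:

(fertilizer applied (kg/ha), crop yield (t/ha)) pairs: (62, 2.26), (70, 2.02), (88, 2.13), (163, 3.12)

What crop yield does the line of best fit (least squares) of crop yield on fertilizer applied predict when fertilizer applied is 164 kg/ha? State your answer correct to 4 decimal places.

3.0776

n = 4, Σx = 383, Σy = 9.53, Σxy = 977.52, Σx² = 43057
Sxx = Σx² − (Σx)²/n = 43057 − 36672.25 = 6384.75
Sxy = Σxy − (Σx)(Σy)/n = 977.52 − 912.4975 = 65.0225
b = Sxy/Sxx = 65.0225/6384.75 = 0.010184
a = ȳ − b·x̄ = 2.3825 − 0.010184·95.75 = 1.407379
ŷ(164) = a + b·164 = 1.407379 + 0.010184·164 = 3.077560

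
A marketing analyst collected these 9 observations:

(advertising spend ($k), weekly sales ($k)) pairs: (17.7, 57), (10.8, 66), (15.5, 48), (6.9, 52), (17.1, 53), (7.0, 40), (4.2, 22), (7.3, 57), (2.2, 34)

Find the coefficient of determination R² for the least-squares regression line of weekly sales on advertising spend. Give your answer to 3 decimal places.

n = 9, Σx = 88.7, Σy = 429, Σxy = 4594.1, Σx² = 1134.97, Σy² = 21911
Sxx = Σx² − (Σx)²/n = 1134.97 − 874.187778 = 260.782222
Sxy = Σxy − (Σx)(Σy)/n = 4594.1 − 4228.033333 = 366.066667
Syy = Σy² − (Σy)²/n = 21911 − 20449 = 1462
R² = Sxy²/(Sxx·Syy) = (366.066667)²/(260.782222·1462) = 0.351475

0.351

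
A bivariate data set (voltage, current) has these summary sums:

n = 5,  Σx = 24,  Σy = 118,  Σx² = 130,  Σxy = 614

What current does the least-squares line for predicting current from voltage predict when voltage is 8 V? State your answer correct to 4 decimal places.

33.8919

Sxx = Σx² − (Σx)²/n = 130 − 115.2 = 14.8
Sxy = Σxy − (Σx)(Σy)/n = 614 − 566.4 = 47.6
b = Sxy/Sxx = 47.6/14.8 = 3.216216
a = ȳ − b·x̄ = 23.6 − 3.216216·4.8 = 8.162162
ŷ(8) = a + b·8 = 8.162162 + 3.216216·8 = 33.891892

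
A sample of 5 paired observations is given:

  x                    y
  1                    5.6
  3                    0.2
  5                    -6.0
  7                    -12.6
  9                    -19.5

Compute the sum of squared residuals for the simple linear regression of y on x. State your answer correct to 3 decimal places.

0.852

n = 5, Σx = 25, Σy = -32.3, Σxy = -287.5, Σx² = 165, Σy² = 606.41
Sxx = Σx² − (Σx)²/n = 165 − 125 = 40
Sxy = Σxy − (Σx)(Σy)/n = -287.5 − (-161.5) = -126
Syy = Σy² − (Σy)²/n = 606.41 − 208.658 = 397.752
b = Sxy/Sxx = -126/40 = -3.15
SSE = Syy − b·Sxy = 397.752 − (-3.15)·(-126) = 0.852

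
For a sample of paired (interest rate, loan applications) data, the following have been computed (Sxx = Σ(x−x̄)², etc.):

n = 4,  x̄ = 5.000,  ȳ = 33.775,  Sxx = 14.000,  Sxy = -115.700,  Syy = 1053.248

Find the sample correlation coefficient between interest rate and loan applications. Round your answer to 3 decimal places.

r = Sxy/√(Sxx·Syy) = -115.7/√(14745.472) = -115.7/121.430935 = -0.952805

-0.953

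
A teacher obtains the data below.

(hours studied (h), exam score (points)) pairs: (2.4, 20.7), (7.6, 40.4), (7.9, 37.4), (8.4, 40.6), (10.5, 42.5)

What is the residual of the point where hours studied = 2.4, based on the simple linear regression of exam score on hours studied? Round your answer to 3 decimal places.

-1.401

n = 5, Σx = 36.8, Σy = 181.6, Σxy = 1439.47, Σx² = 306.74
Sxx = Σx² − (Σx)²/n = 306.74 − 270.848 = 35.892
Sxy = Σxy − (Σx)(Σy)/n = 1439.47 − 1336.576 = 102.894
b = Sxy/Sxx = 102.894/35.892 = 2.866767
a = ȳ − b·x̄ = 36.32 − 2.866767·7.36 = 15.220595
ŷ(2.4) = 15.220595 + 2.866767·2.4 = 22.100836
residual = y − ŷ = 20.7 − 22.100836 = -1.400836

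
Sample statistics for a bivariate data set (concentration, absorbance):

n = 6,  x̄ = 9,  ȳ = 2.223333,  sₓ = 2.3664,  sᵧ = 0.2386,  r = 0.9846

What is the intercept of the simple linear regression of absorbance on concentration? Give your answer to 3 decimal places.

1.330

b = r · sᵧ/sₓ = 0.9846 · 0.2386/2.3664 = 0.099276
a = ȳ − b·x̄ = 2.223333 − 0.099276·9 = 1.329853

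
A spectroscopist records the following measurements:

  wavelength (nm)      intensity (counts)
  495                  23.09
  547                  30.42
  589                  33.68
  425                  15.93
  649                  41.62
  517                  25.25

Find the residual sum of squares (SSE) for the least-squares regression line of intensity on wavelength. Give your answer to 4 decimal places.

n = 6, Σx = 3222, Σy = 169.99, Σxy = 94742.69, Σx² = 1760270, Σy² = 5216.4187
Sxx = Σx² − (Σx)²/n = 1760270 − 1730214 = 30056
Sxy = Σxy − (Σx)(Σy)/n = 94742.69 − 91284.63 = 3458.06
Syy = Σy² − (Σy)²/n = 5216.4187 − 4816.100017 = 400.318683
b = Sxy/Sxx = 3458.06/30056 = 0.115054
SSE = Syy − b·Sxy = 400.318683 − 0.115054·3458.06 = 2.455396

2.4554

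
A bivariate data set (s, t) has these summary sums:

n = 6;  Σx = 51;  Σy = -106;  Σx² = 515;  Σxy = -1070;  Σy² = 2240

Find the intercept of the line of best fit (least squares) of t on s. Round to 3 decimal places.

Sxx = Σx² − (Σx)²/n = 515 − 433.5 = 81.5
Sxy = Σxy − (Σx)(Σy)/n = -1070 − (-901) = -169
b = Sxy/Sxx = -169/81.5 = -2.073620
a = ȳ − b·x̄ = -17.666667 − (-2.073620)·8.5 = -0.040900

-0.041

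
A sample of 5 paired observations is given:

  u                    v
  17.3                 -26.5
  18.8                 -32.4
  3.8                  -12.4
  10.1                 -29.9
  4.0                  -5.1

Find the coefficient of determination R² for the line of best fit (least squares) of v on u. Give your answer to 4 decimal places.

0.7310

n = 5, Σx = 54, Σy = -106.3, Σxy = -1437.08, Σx² = 785.18, Σy² = 2825.79
Sxx = Σx² − (Σx)²/n = 785.18 − 583.2 = 201.98
Sxy = Σxy − (Σx)(Σy)/n = -1437.08 − (-1148.04) = -289.04
Syy = Σy² − (Σy)²/n = 2825.79 − 2259.938 = 565.852
R² = Sxy²/(Sxx·Syy) = (-289.04)²/(201.98·565.852) = 0.730979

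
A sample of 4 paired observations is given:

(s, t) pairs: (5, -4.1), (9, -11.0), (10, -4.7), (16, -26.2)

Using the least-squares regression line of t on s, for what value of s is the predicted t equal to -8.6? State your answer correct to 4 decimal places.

n = 4, Σx = 40, Σy = -46, Σxy = -585.7, Σx² = 462
Sxx = Σx² − (Σx)²/n = 462 − 400 = 62
Sxy = Σxy − (Σx)(Σy)/n = -585.7 − (-460) = -125.7
b = Sxy/Sxx = -125.7/62 = -2.027419
a = ȳ − b·x̄ = -11.5 − (-2.027419)·10 = 8.774194
Set a + b·x = -8.6: x = (-8.6 − 8.774194) / (-2.027419) = 8.569610

8.5696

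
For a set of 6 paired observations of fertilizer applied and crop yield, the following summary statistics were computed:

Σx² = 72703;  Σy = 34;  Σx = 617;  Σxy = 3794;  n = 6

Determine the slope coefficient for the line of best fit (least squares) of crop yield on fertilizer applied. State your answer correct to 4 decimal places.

0.0322

Sxx = Σx² − (Σx)²/n = 72703 − 63448.166667 = 9254.833333
Sxy = Σxy − (Σx)(Σy)/n = 3794 − 3496.333333 = 297.666667
b = Sxy/Sxx = 297.666667/9254.833333 = 0.032163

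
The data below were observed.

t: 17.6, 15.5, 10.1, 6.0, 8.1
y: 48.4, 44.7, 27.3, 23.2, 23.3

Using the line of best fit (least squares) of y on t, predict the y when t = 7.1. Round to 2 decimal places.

22.78

n = 5, Σx = 57.3, Σy = 166.9, Σxy = 2148.35, Σx² = 753.63
Sxx = Σx² − (Σx)²/n = 753.63 − 656.658 = 96.972
Sxy = Σxy − (Σx)(Σy)/n = 2148.35 − 1912.674 = 235.676
b = Sxy/Sxx = 235.676/96.972 = 2.430351
a = ȳ − b·x̄ = 33.38 − 2.430351·11.46 = 5.528177
ŷ(7.1) = a + b·7.1 = 5.528177 + 2.430351·7.1 = 22.783670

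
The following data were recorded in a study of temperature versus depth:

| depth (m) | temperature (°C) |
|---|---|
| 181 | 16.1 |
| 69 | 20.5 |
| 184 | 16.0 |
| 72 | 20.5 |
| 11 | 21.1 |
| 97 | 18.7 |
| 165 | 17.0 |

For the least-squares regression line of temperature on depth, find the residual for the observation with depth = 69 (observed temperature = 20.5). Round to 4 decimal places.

0.5827

n = 7, Σx = 779, Σy = 129.9, Σxy = 13599.6, Σx² = 113317
Sxx = Σx² − (Σx)²/n = 113317 − 86691.571429 = 26625.428571
Sxy = Σxy − (Σx)(Σy)/n = 13599.6 − 14456.014286 = -856.414286
b = Sxy/Sxx = -856.414286/26625.428571 = -0.032165
a = ȳ − b·x̄ = 18.557143 − (-0.032165)·111.285714 = 22.136679
ŷ(69) = 22.136679 + (-0.032165)·69 = 19.917275
residual = y − ŷ = 20.5 − 19.917275 = 0.582725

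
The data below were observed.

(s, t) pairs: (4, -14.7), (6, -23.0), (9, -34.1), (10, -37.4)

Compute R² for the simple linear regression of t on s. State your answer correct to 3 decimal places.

n = 4, Σx = 29, Σy = -109.2, Σxy = -877.7, Σx² = 233, Σy² = 3306.66
Sxx = Σx² − (Σx)²/n = 233 − 210.25 = 22.75
Sxy = Σxy − (Σx)(Σy)/n = -877.7 − (-791.7) = -86
Syy = Σy² − (Σy)²/n = 3306.66 − 2981.16 = 325.5
R² = Sxy²/(Sxx·Syy) = (-86)²/(22.75·325.5) = 0.998768

0.999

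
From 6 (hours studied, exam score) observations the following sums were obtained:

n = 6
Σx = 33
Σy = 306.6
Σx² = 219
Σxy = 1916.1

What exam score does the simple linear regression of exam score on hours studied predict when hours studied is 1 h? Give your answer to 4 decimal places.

Sxx = Σx² − (Σx)²/n = 219 − 181.5 = 37.5
Sxy = Σxy − (Σx)(Σy)/n = 1916.1 − 1686.3 = 229.8
b = Sxy/Sxx = 229.8/37.5 = 6.128
a = ȳ − b·x̄ = 51.1 − 6.128·5.5 = 17.396
ŷ(1) = a + b·1 = 17.396 + 6.128·1 = 23.524

23.5240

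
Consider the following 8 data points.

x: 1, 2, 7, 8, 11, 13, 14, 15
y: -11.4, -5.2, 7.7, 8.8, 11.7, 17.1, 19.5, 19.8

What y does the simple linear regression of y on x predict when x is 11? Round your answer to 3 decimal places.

n = 8, Σx = 71, Σy = 68, Σxy = 1023.5, Σx² = 829
Sxx = Σx² − (Σx)²/n = 829 − 630.125 = 198.875
Sxy = Σxy − (Σx)(Σy)/n = 1023.5 − 603.5 = 420
b = Sxy/Sxx = 420/198.875 = 2.111879
a = ȳ − b·x̄ = 8.5 − 2.111879·8.875 = -10.242929
ŷ(11) = a + b·11 = -10.242929 + 2.111879·11 = 12.987744

12.988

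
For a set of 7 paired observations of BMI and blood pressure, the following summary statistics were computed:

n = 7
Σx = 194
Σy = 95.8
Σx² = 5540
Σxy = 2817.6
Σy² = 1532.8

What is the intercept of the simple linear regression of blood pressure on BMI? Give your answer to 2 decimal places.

Sxx = Σx² − (Σx)²/n = 5540 − 5376.571429 = 163.428571
Sxy = Σxy − (Σx)(Σy)/n = 2817.6 − 2655.028571 = 162.571429
b = Sxy/Sxx = 162.571429/163.428571 = 0.994755
a = ȳ − b·x̄ = 13.685714 − 0.994755·27.714286 = -13.883217

-13.88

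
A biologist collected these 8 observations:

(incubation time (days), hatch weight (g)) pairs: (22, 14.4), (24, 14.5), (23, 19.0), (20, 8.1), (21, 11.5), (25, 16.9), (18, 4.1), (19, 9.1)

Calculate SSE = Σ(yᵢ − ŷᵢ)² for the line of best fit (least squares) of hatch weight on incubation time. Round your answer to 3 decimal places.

n = 8, Σx = 172, Σy = 97.6, Σxy = 2174.5, Σx² = 3740, Σy² = 1361.7
Sxx = Σx² − (Σx)²/n = 3740 − 3698 = 42
Sxy = Σxy − (Σx)(Σy)/n = 2174.5 − 2098.4 = 76.1
Syy = Σy² − (Σy)²/n = 1361.7 − 1190.72 = 170.98
b = Sxy/Sxx = 76.1/42 = 1.811905
SSE = Syy − b·Sxy = 170.98 − 1.811905·76.1 = 33.094048

33.094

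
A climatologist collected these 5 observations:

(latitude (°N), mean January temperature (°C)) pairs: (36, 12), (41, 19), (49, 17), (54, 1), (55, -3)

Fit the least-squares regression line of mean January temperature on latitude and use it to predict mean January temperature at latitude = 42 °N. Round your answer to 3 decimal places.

13.379

n = 5, Σx = 235, Σy = 46, Σxy = 1933, Σx² = 11319
Sxx = Σx² − (Σx)²/n = 11319 − 11045 = 274
Sxy = Σxy − (Σx)(Σy)/n = 1933 − 2162 = -229
b = Sxy/Sxx = -229/274 = -0.835766
a = ȳ − b·x̄ = 9.2 − (-0.835766)·47 = 48.481022
ŷ(42) = a + b·42 = 48.481022 + (-0.835766)·42 = 13.378832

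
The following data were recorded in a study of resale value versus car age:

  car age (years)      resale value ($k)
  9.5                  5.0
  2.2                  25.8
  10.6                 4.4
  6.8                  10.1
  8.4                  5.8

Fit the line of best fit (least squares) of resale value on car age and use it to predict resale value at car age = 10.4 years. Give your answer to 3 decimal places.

n = 5, Σx = 37.5, Σy = 51.1, Σxy = 268.3, Σx² = 324.25
Sxx = Σx² − (Σx)²/n = 324.25 − 281.25 = 43
Sxy = Σxy − (Σx)(Σy)/n = 268.3 − 383.25 = -114.95
b = Sxy/Sxx = -114.95/43 = -2.673256
a = ȳ − b·x̄ = 10.22 − (-2.673256)·7.5 = 30.269419
ŷ(10.4) = a + b·10.4 = 30.269419 + (-2.673256)·10.4 = 2.467558

2.468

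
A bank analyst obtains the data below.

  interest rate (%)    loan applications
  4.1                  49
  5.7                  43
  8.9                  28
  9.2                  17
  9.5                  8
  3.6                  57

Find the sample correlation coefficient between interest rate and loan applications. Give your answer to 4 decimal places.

n = 6, Σx = 41, Σy = 202, Σxy = 1132.8, Σx² = 316.36, Σy² = 8636
Sxx = Σx² − (Σx)²/n = 316.36 − 280.166667 = 36.193333
Sxy = Σxy − (Σx)(Σy)/n = 1132.8 − 1380.333333 = -247.533333
Syy = Σy² − (Σy)²/n = 8636 − 6800.666667 = 1835.333333
r = Sxy/√(Sxx·Syy) = -247.533333/√(66426.831111) = -247.533333/257.734032 = -0.960422

-0.9604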